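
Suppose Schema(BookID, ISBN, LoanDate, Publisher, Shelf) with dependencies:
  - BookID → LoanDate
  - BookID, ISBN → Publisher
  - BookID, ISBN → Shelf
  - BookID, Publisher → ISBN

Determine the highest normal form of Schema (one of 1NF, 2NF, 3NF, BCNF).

Candidate keys: {BookID, ISBN}, {BookID, Publisher}. Prime attributes: {BookID, ISBN, Publisher}.
For BookID → LoanDate we have {BookID}⁺ = {BookID, LoanDate}; {BookID} is not a superkey, so BCNF fails.
Because {LoanDate} is non-prime and the left side of BookID → LoanDate is not a superkey, the relation is not in 3NF.
Since {BookID} ⊂ {BookID, ISBN} and {BookID}⁺ ⊇ {LoanDate} with {LoanDate} non-prime, there is a partial dependency; 2NF fails.

1NF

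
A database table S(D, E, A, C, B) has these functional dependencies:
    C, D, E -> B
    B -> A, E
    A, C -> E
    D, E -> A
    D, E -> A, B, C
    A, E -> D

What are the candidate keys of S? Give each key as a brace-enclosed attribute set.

{A, C}, {A, E}, {B}, {D, E}

Closure of {B} is {A, B, C, D, E}, the whole schema; {B} is a candidate key.
Closure of {A, C} is {A, B, C, D, E}, the whole schema; {A, C} is a candidate key.
Closure of {A, E} is {A, B, C, D, E}, the whole schema; {A, E} is a candidate key.
Closure of {D, E} is {A, B, C, D, E}, the whole schema; {D, E} is a candidate key.
Any other superkey properly contains one of these, so there are no further candidate keys.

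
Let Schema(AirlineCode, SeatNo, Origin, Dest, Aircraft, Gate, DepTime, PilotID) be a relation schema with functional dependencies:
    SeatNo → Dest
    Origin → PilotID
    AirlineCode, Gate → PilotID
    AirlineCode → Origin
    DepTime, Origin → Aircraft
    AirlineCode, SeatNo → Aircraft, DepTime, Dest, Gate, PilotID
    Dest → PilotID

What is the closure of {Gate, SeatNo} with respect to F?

{Dest, Gate, PilotID, SeatNo}

Start with {Gate, SeatNo}.
SeatNo → Dest applies; add {Dest} → now {Dest, Gate, SeatNo}.
Dest → PilotID applies; add {PilotID} → now {Dest, Gate, PilotID, SeatNo}.
No further FD applies.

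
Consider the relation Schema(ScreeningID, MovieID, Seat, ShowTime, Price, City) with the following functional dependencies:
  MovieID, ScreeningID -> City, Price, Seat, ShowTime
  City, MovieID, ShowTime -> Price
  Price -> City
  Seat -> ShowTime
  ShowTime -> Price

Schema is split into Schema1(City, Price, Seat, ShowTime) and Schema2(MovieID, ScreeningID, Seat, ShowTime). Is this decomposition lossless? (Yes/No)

Schema1 ∩ Schema2 = {Seat, ShowTime}; its closure under F is {City, Price, Seat, ShowTime}.
Schema1 is contained in that closure, so Schema1 ∩ Schema2 -> Schema1 holds and the join is lossless.

Yes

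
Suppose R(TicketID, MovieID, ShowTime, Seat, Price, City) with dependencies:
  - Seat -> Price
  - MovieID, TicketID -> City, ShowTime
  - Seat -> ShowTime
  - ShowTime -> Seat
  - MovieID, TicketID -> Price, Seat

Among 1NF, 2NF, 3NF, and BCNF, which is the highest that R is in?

Candidate key: {MovieID, TicketID}. Prime attributes: {MovieID, TicketID}.
Seat -> Price breaks BCNF: {Seat}⁺ = {Price, Seat, ShowTime}, so {Seat} is not a superkey.
Because {Price} is non-prime and the left side of Seat -> Price is not a superkey, the relation is not in 3NF.
No non-prime attribute depends on a proper subset of any candidate key, so 2NF holds.

2NF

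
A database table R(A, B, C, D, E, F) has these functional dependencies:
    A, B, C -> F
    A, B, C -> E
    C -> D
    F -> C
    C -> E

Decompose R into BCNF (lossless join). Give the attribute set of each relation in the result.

Candidate keys of the original relation: {A, B, C}, {A, B, F}.
{A, B, C, D, E, F}: {C} determines {C, D, E} here but is not a superkey — split on C -> D, E, giving {C, D, E} and {A, B, C, F}.
{C, D, E} has no BCNF violation.
{A, B, C, F}: {F} determines {C, F} here but is not a superkey — split on F -> C, giving {C, F} and {A, B, F}.
{C, F} has no BCNF violation.
{A, B, F} has no BCNF violation.

{A, B, F}; {C, D, E}; {C, F}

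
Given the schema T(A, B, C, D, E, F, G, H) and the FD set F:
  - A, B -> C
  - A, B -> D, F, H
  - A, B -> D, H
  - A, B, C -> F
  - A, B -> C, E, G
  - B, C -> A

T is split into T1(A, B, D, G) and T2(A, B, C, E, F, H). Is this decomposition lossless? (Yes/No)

Yes

T1 ∩ T2 = {A, B}; its closure under F is {A, B, C, D, E, F, G, H}.
This includes all of T1, so the common attributes are a superkey of T1 — the join is lossless.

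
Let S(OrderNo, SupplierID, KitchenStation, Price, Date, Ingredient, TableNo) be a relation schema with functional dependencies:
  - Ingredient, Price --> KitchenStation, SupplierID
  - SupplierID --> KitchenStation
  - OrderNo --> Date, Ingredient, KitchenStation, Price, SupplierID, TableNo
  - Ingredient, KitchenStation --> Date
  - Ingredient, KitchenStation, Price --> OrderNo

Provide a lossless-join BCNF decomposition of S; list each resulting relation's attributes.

Candidate keys of the original relation: {Ingredient, Price}, {OrderNo}.
Within {Date, Ingredient, KitchenStation, OrderNo, Price, SupplierID, TableNo}: {SupplierID}⁺ ∩ {Date, Ingredient, KitchenStation, OrderNo, Price, SupplierID, TableNo} = {KitchenStation, SupplierID}, not the whole set, so SupplierID --> KitchenStation violates BCNF; decompose into {KitchenStation, SupplierID} and {Date, Ingredient, OrderNo, Price, SupplierID, TableNo}.
{KitchenStation, SupplierID}: every determinant is a superkey — BCNF.
Within {Date, Ingredient, OrderNo, Price, SupplierID, TableNo}: {Ingredient, SupplierID}⁺ ∩ {Date, Ingredient, OrderNo, Price, SupplierID, TableNo} = {Date, Ingredient, SupplierID}, not the whole set, so Ingredient, SupplierID --> Date violates BCNF; decompose into {Date, Ingredient, SupplierID} and {Ingredient, OrderNo, Price, SupplierID, TableNo}.
{Date, Ingredient, SupplierID}: every determinant is a superkey — BCNF.
{Ingredient, OrderNo, Price, SupplierID, TableNo}: every determinant is a superkey — BCNF.

{Date, Ingredient, SupplierID}; {Ingredient, OrderNo, Price, SupplierID, TableNo}; {KitchenStation, SupplierID}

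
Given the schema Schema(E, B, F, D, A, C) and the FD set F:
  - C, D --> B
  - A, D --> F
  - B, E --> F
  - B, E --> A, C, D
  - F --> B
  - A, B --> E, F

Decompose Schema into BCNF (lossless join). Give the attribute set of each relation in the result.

{A, C, D, E, F}; {B, C, D}

Candidate keys of the original relation: {A, B}, {A, D}, {A, F}, {B, E}, {C, D, E}, {E, F}.
Within {A, B, C, D, E, F}: {C, D}⁺ ∩ {A, B, C, D, E, F} = {B, C, D}, not the whole set, so C, D --> B violates BCNF; decompose into {B, C, D} and {A, C, D, E, F}.
{B, C, D}: every determinant is a superkey — BCNF.
{A, C, D, E, F}: every determinant is a superkey — BCNF.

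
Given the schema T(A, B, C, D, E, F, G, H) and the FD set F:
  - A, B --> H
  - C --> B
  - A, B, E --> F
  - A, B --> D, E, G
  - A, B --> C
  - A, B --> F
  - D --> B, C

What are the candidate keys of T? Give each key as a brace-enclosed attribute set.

{A, B}, {A, C}, {A, D}

Attributes never on any right-hand side: {A} — every candidate key must contain it.
{A, B}⁺ = {A, B, C, D, E, F, G, H} — all of the relation — so {A, B} is a candidate key.
{A, C}⁺ = {A, B, C, D, E, F, G, H} — all of the relation — so {A, C} is a candidate key.
{A, D}⁺ = {A, B, C, D, E, F, G, H} — all of the relation — so {A, D} is a candidate key.
Any other superkey properly contains one of these, so there are no further candidate keys.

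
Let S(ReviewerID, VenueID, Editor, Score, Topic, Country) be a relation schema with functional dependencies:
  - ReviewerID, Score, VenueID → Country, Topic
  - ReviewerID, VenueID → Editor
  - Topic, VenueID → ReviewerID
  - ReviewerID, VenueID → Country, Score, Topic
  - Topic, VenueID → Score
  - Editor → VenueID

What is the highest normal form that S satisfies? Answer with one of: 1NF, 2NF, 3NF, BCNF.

3NF

Candidate keys: {Editor, ReviewerID}, {Editor, Topic}, {ReviewerID, VenueID}, {Topic, VenueID}. Prime attributes: {Editor, ReviewerID, Topic, VenueID}.
For Editor → VenueID we have {Editor}⁺ = {Editor, VenueID}; {Editor} is not a superkey, so BCNF fails.
Its right-hand attributes {VenueID} are all prime, as are those of every other non-superkey FD — the relation is in 3NF.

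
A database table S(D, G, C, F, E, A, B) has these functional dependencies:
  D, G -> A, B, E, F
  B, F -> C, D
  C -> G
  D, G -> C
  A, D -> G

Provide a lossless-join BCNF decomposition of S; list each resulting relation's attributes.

Candidate keys of the original relation: {A, D}, {B, F}, {C, D}, {D, G}.
{A, B, C, D, E, F, G}: {C} determines {C, G} here but is not a superkey — split on C -> G, giving {C, G} and {A, B, C, D, E, F}.
{C, G}: every determinant is a superkey — BCNF.
{A, B, C, D, E, F}: every determinant is a superkey — BCNF.

{A, B, C, D, E, F}; {C, G}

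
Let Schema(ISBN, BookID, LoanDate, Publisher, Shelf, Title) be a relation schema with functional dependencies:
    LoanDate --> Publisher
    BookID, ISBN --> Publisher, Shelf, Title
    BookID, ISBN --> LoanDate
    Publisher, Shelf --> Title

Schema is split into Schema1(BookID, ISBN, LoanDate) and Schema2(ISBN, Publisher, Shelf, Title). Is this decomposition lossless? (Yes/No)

The shared attributes are {ISBN} and {ISBN}⁺ = {ISBN}.
Neither Schema1 nor Schema2 is contained in that closure, so the decomposition is lossy.

No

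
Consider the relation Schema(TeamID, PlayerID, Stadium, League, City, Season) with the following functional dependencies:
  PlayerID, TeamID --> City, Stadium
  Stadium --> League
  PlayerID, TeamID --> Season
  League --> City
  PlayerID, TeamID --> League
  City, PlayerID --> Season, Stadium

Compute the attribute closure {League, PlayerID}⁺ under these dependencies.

Start with {League, PlayerID}.
League --> City applies; add {City} → now {City, League, PlayerID}.
City, PlayerID --> Season, Stadium applies; add {Season, Stadium} → now {City, League, PlayerID, Season, Stadium}.
No further FD applies.

{City, League, PlayerID, Season, Stadium}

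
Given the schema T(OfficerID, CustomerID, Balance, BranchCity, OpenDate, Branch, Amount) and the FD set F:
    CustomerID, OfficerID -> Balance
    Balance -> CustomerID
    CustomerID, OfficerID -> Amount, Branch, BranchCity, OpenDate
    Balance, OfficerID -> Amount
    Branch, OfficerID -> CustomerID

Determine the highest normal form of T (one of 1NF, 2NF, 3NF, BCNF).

Candidate keys: {Balance, OfficerID}, {Branch, OfficerID}, {CustomerID, OfficerID}. Prime attributes: {Balance, Branch, CustomerID, OfficerID}.
Balance -> CustomerID: {Balance}⁺ = {Balance, CustomerID}, which is not all of the attributes, so the left side is not a superkey — BCNF is violated.
Since {CustomerID} ⊆ prime attributes and every other non-superkey FD also has a prime right side, the schema is in 3NF.

3NF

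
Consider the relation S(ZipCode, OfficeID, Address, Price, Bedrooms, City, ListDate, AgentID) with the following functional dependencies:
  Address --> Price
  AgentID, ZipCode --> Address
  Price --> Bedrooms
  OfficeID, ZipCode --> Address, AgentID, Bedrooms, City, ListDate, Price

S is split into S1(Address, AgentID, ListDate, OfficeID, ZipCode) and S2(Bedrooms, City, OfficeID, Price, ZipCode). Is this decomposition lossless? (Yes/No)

The shared attributes are {OfficeID, ZipCode} and {OfficeID, ZipCode}⁺ = {Address, AgentID, Bedrooms, City, ListDate, OfficeID, Price, ZipCode}.
S1 is contained in that closure, so S1 ∩ S2 --> S1 holds and the join is lossless.

Yes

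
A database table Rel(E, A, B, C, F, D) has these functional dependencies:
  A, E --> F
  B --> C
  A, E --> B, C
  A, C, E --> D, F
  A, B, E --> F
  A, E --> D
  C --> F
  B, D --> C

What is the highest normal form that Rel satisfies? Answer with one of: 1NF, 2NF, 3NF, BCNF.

2NF

Candidate key: {A, E}. Prime attributes: {A, E}.
B --> C: {B}⁺ = {B, C, F}, which is not all of the attributes, so the left side is not a superkey — BCNF is violated.
B --> C determines the non-prime attribute {C} from a non-superkey — 3NF is violated.
No proper subset of a key has a non-prime attribute in its closure, so there is no partial dependency; 2NF holds.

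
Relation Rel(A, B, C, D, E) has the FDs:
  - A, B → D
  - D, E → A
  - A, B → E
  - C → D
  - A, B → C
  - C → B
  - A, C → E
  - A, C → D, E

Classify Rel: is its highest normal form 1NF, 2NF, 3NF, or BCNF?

3NF

Candidate keys: {A, B}, {A, C}, {B, D, E}, {C, E}. Prime attributes: {A, B, C, D, E}.
D, E → A: {D, E}⁺ = {A, D, E}, which is not all of the attributes, so the left side is not a superkey — BCNF is violated.
Since {A} ⊆ prime attributes and every other non-superkey FD also has a prime right side, the schema is in 3NF.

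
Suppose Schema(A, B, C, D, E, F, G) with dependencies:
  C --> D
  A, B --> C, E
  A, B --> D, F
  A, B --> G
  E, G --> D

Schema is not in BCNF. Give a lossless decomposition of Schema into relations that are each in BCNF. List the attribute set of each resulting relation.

{A, B, C, E, F, G}; {C, D}

Candidate key of the original relation: {A, B}.
In {A, B, C, D, E, F, G}, {C} is not a superkey ({C}⁺ restricted to this set is {C, D}), so split on C --> D into {C, D} and {A, B, C, E, F, G}.
{C, D} is in BCNF.
{A, B, C, E, F, G} is in BCNF.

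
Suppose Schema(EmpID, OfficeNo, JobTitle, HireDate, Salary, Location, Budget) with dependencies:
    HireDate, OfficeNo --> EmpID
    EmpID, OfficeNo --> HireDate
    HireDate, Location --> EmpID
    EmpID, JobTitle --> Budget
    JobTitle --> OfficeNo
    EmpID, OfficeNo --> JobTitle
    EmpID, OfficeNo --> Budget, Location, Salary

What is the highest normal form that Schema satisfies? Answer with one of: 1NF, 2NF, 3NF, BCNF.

Candidate keys: {EmpID, JobTitle}, {EmpID, OfficeNo}, {HireDate, JobTitle}, {HireDate, OfficeNo}. Prime attributes: {EmpID, HireDate, JobTitle, OfficeNo}.
HireDate, Location --> EmpID breaks BCNF: {HireDate, Location}⁺ = {EmpID, HireDate, Location}, so {HireDate, Location} is not a superkey.
Its right-hand attributes {EmpID} are all prime, as are those of every other non-superkey FD — the relation is in 3NF.

3NF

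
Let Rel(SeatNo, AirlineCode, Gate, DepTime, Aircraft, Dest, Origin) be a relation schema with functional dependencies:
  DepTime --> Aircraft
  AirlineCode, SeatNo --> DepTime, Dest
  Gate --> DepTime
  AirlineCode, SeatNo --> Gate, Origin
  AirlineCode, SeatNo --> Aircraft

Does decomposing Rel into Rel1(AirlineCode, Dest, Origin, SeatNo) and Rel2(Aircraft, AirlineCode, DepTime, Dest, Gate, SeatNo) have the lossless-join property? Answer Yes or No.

Rel1 ∩ Rel2 = {AirlineCode, Dest, SeatNo}; its closure under F is {Aircraft, AirlineCode, DepTime, Dest, Gate, Origin, SeatNo}.
This includes all of Rel1, so the common attributes are a superkey of Rel1 — the join is lossless.

Yes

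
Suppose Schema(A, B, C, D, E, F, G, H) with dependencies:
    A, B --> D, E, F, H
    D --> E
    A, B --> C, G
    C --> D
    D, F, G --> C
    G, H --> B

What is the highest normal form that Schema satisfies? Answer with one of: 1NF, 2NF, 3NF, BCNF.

2NF

Candidate keys: {A, B}, {A, G, H}. Prime attributes: {A, B, G, H}.
D --> E breaks BCNF: {D}⁺ = {D, E}, so {D} is not a superkey.
Because {E} is non-prime and the left side of D --> E is not a superkey, the relation is not in 3NF.
No non-prime attribute depends on a proper subset of any candidate key, so 2NF holds.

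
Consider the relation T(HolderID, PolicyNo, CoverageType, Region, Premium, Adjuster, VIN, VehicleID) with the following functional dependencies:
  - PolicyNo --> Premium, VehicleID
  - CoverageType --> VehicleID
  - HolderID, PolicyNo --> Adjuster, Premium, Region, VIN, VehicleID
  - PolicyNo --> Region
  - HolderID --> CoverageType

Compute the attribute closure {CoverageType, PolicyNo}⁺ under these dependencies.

Start with {CoverageType, PolicyNo}.
PolicyNo --> Premium, VehicleID applies; add {Premium, VehicleID} → now {CoverageType, PolicyNo, Premium, VehicleID}.
PolicyNo --> Region applies; add {Region} → now {CoverageType, PolicyNo, Premium, Region, VehicleID}.
No further FD applies.

{CoverageType, PolicyNo, Premium, Region, VehicleID}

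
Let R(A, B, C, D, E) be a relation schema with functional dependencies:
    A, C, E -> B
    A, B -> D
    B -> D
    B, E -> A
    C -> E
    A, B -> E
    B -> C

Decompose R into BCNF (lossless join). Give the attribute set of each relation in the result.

Candidate keys of the original relation: {A, C}, {B}.
In {A, B, C, D, E}, {C} is not a superkey ({C}⁺ restricted to this set is {C, E}), so split on C -> E into {C, E} and {A, B, C, D}.
{C, E}: every determinant is a superkey — BCNF.
{A, B, C, D}: every determinant is a superkey — BCNF.

{A, B, C, D}; {C, E}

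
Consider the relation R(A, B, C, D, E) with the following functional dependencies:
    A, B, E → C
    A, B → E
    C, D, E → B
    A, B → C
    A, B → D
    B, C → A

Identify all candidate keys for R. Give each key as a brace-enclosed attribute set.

{A, B}⁺ = {A, B, C, D, E}, which is every attribute, so {A, B} is a candidate key.
{B, C}⁺ = {A, B, C, D, E}, which is every attribute, so {B, C} is a candidate key.
{C, D, E}⁺ = {A, B, C, D, E}, which is every attribute, so {C, D, E} is a candidate key.
Any other superkey properly contains one of these, so there are no further candidate keys.

{A, B}, {B, C}, {C, D, E}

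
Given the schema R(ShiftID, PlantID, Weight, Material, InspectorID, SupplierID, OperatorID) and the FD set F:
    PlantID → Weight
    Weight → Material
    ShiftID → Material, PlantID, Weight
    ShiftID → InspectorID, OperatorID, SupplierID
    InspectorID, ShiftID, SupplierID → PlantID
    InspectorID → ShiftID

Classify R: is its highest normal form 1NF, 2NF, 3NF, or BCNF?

Candidate keys: {InspectorID}, {ShiftID}. Prime attributes: {InspectorID, ShiftID}.
PlantID → Weight: {PlantID}⁺ = {Material, PlantID, Weight}, which is not all of the attributes, so the left side is not a superkey — BCNF is violated.
PlantID → Weight has non-prime {Weight} on the right and a non-superkey on the left, so 3NF fails.
All keys have size 1, which rules out partial dependencies — 2NF is satisfied.

2NF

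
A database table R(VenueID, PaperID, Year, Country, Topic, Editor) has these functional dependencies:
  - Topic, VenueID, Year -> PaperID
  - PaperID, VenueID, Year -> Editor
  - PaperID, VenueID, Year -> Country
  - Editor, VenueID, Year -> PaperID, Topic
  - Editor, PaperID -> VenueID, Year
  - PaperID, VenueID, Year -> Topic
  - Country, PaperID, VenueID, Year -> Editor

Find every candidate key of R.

{Editor, PaperID}⁺ = {Country, Editor, PaperID, Topic, VenueID, Year} — all of the relation — so {Editor, PaperID} is a candidate key.
{Editor, VenueID, Year}⁺ = {Country, Editor, PaperID, Topic, VenueID, Year} — all of the relation — so {Editor, VenueID, Year} is a candidate key.
{PaperID, VenueID, Year}⁺ = {Country, Editor, PaperID, Topic, VenueID, Year} — all of the relation — so {PaperID, VenueID, Year} is a candidate key.
{Topic, VenueID, Year}⁺ = {Country, Editor, PaperID, Topic, VenueID, Year} — all of the relation — so {Topic, VenueID, Year} is a candidate key.
No proper subset of any of these is a key, and no other minimal superkey exists.

{Editor, PaperID}, {Editor, VenueID, Year}, {PaperID, VenueID, Year}, {Topic, VenueID, Year}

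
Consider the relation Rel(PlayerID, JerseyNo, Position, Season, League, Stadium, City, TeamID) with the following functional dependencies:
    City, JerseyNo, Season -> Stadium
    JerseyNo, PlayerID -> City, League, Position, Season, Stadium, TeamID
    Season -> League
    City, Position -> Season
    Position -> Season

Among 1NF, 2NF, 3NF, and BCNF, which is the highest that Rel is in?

2NF

Candidate key: {JerseyNo, PlayerID}. Prime attributes: {JerseyNo, PlayerID}.
City, JerseyNo, Season -> Stadium breaks BCNF: {City, JerseyNo, Season}⁺ = {City, JerseyNo, League, Season, Stadium}, so {City, JerseyNo, Season} is not a superkey.
City, JerseyNo, Season -> Stadium has non-prime {Stadium} on the right and a non-superkey on the left, so 3NF fails.
No proper subset of a key has a non-prime attribute in its closure, so there is no partial dependency; 2NF holds.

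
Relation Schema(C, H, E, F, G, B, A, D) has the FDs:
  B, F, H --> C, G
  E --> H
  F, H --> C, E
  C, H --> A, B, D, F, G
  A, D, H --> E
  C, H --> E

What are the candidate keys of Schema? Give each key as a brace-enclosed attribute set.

{C, E}, {C, H}, {E, F}, {F, H}

Closure of {C, E} is {A, B, C, D, E, F, G, H}, the whole schema; {C, E} is a candidate key.
Closure of {C, H} is {A, B, C, D, E, F, G, H}, the whole schema; {C, H} is a candidate key.
Closure of {E, F} is {A, B, C, D, E, F, G, H}, the whole schema; {E, F} is a candidate key.
Closure of {F, H} is {A, B, C, D, E, F, G, H}, the whole schema; {F, H} is a candidate key.
These are minimal and exhaustive — every other superkey contains one of them.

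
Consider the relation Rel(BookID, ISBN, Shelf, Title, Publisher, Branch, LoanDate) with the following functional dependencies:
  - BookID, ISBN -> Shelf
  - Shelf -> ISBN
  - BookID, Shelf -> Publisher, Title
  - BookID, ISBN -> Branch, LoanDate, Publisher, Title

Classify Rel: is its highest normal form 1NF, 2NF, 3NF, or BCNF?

3NF

Candidate keys: {BookID, ISBN}, {BookID, Shelf}. Prime attributes: {BookID, ISBN, Shelf}.
For Shelf -> ISBN we have {Shelf}⁺ = {ISBN, Shelf}; {Shelf} is not a superkey, so BCNF fails.
Since {ISBN} ⊆ prime attributes and every other non-superkey FD also has a prime right side, the schema is in 3NF.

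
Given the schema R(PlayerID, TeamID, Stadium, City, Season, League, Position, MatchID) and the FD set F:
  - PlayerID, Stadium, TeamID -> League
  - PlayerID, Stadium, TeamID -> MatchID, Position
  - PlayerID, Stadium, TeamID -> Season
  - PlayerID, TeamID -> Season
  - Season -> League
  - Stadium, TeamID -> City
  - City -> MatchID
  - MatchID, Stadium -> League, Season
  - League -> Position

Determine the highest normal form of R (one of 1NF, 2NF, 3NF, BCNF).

1NF

Candidate key: {PlayerID, Stadium, TeamID}. Prime attributes: {PlayerID, Stadium, TeamID}.
PlayerID, TeamID -> Season breaks BCNF: {PlayerID, TeamID}⁺ = {League, PlayerID, Position, Season, TeamID}, so {PlayerID, TeamID} is not a superkey.
PlayerID, TeamID -> Season determines the non-prime attribute {Season} from a non-superkey — 3NF is violated.
Since {PlayerID, TeamID} ⊂ {PlayerID, Stadium, TeamID} and {PlayerID, TeamID}⁺ ⊇ {League, Position, Season} with {League, Position, Season} non-prime, there is a partial dependency; 2NF fails.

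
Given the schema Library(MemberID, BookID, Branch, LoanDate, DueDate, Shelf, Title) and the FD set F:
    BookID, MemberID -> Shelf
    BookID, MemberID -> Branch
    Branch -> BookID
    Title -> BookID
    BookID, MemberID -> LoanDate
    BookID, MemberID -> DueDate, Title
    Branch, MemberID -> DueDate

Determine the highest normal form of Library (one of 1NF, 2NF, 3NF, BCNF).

3NF

Candidate keys: {BookID, MemberID}, {Branch, MemberID}, {MemberID, Title}. Prime attributes: {BookID, Branch, MemberID, Title}.
Branch -> BookID: {Branch}⁺ = {BookID, Branch}, which is not all of the attributes, so the left side is not a superkey — BCNF is violated.
Since {BookID} ⊆ prime attributes and every other non-superkey FD also has a prime right side, the schema is in 3NF.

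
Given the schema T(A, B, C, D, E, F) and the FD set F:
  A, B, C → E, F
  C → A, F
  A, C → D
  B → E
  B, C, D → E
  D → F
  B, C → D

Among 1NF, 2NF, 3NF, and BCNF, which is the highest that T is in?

1NF

Candidate key: {B, C}. Prime attributes: {B, C}.
C → A, F: {C}⁺ = {A, C, D, F}, which is not all of the attributes, so the left side is not a superkey — BCNF is violated.
C → A, F determines the non-prime attributes {A, F} from a non-superkey — 3NF is violated.
{B} is a proper subset of the key {B, C}, and {B}⁺ contains the non-prime attribute {E} — a partial dependency, so 2NF is violated.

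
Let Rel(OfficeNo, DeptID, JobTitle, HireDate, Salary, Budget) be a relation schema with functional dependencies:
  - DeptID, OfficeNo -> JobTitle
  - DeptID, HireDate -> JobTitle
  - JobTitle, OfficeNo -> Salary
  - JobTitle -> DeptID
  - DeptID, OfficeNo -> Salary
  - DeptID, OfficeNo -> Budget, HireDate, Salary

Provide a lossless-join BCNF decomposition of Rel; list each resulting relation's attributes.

{Budget, DeptID, HireDate, OfficeNo, Salary}; {DeptID, JobTitle}; {HireDate, JobTitle}

Candidate keys of the original relation: {DeptID, OfficeNo}, {JobTitle, OfficeNo}.
Within {Budget, DeptID, HireDate, JobTitle, OfficeNo, Salary}: {DeptID, HireDate}⁺ ∩ {Budget, DeptID, HireDate, JobTitle, OfficeNo, Salary} = {DeptID, HireDate, JobTitle}, not the whole set, so DeptID, HireDate -> JobTitle violates BCNF; decompose into {DeptID, HireDate, JobTitle} and {Budget, DeptID, HireDate, OfficeNo, Salary}.
Within {DeptID, HireDate, JobTitle}: {JobTitle}⁺ ∩ {DeptID, HireDate, JobTitle} = {DeptID, JobTitle}, not the whole set, so JobTitle -> DeptID violates BCNF; decompose into {DeptID, JobTitle} and {HireDate, JobTitle}.
{DeptID, JobTitle}: every determinant is a superkey — BCNF.
{HireDate, JobTitle}: every determinant is a superkey — BCNF.
{Budget, DeptID, HireDate, OfficeNo, Salary}: every determinant is a superkey — BCNF.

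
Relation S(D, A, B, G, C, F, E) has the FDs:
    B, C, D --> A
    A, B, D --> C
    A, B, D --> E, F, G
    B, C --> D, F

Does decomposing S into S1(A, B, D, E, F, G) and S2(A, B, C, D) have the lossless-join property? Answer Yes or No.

Yes

S1 ∩ S2 = {A, B, D}; its closure under F is {A, B, C, D, E, F, G}.
This includes all of S1, so the common attributes are a superkey of S1 — the join is lossless.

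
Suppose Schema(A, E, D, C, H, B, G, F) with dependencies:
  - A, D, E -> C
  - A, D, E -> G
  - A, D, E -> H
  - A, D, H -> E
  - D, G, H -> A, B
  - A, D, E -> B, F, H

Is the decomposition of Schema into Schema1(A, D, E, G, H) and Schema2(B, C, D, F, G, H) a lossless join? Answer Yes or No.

Yes

Common attributes: {D, G, H}; their closure is {A, B, C, D, E, F, G, H}.
Schema1 is contained in that closure, so Schema1 ∩ Schema2 -> Schema1 holds and the join is lossless.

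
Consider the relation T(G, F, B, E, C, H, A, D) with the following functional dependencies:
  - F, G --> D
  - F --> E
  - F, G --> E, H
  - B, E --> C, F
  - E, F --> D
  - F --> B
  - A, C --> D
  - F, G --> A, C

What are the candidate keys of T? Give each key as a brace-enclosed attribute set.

{B, E, G}, {F, G}

No FD produces {G}, so it must be in every candidate key.
{F, G}⁺ = {A, B, C, D, E, F, G, H}, which is every attribute, so {F, G} is a candidate key.
{B, E, G}⁺ = {A, B, C, D, E, F, G, H}, which is every attribute, so {B, E, G} is a candidate key.
These are minimal and exhaustive — every other superkey contains one of them.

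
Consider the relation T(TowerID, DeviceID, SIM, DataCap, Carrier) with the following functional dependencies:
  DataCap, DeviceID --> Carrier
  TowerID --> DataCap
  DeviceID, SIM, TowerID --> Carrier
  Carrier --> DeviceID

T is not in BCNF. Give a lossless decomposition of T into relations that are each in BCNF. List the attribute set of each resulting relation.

{Carrier, DataCap}; {Carrier, DeviceID}; {DataCap, TowerID}; {DeviceID, SIM, TowerID}

Candidate keys of the original relation: {Carrier, SIM, TowerID}, {DeviceID, SIM, TowerID}.
{Carrier, DataCap, DeviceID, SIM, TowerID}: {DataCap, DeviceID} determines {Carrier, DataCap, DeviceID} here but is not a superkey — split on DataCap, DeviceID --> Carrier, giving {Carrier, DataCap, DeviceID} and {DataCap, DeviceID, SIM, TowerID}.
{Carrier, DataCap, DeviceID}: {Carrier} determines {Carrier, DeviceID} here but is not a superkey — split on Carrier --> DeviceID, giving {Carrier, DeviceID} and {Carrier, DataCap}.
{Carrier, DeviceID} is in BCNF.
{Carrier, DataCap} is in BCNF.
{DataCap, DeviceID, SIM, TowerID}: {TowerID} determines {DataCap, TowerID} here but is not a superkey — split on TowerID --> DataCap, giving {DataCap, TowerID} and {DeviceID, SIM, TowerID}.
{DataCap, TowerID} is in BCNF.
{DeviceID, SIM, TowerID} is in BCNF.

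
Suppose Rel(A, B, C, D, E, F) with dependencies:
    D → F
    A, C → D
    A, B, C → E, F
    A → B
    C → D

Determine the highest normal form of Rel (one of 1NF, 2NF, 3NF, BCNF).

Candidate key: {A, C}. Prime attributes: {A, C}.
For D → F we have {D}⁺ = {D, F}; {D} is not a superkey, so BCNF fails.
D → F determines the non-prime attribute {F} from a non-superkey — 3NF is violated.
The proper key subset {A} of {A, C} determines non-prime {B}, so the relation is not even in 2NF.

1NF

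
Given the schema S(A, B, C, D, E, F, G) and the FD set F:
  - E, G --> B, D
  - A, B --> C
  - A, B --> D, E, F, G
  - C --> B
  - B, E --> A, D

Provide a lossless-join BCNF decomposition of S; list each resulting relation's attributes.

Candidate keys of the original relation: {A, B}, {A, C}, {B, E}, {C, E}, {E, G}.
In {A, B, C, D, E, F, G}, {C} is not a superkey ({C}⁺ restricted to this set is {B, C}), so split on C --> B into {B, C} and {A, C, D, E, F, G}.
{B, C} has no BCNF violation.
{A, C, D, E, F, G} has no BCNF violation.

{A, C, D, E, F, G}; {B, C}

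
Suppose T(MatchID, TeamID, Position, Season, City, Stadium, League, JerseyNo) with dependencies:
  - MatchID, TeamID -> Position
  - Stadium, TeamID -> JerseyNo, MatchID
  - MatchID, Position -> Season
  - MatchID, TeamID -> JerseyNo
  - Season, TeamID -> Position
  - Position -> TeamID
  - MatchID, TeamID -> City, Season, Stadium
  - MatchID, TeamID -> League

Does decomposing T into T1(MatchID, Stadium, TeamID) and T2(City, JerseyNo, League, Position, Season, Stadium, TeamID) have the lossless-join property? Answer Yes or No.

Common attributes: {Stadium, TeamID}; their closure is {City, JerseyNo, League, MatchID, Position, Season, Stadium, TeamID}.
This includes all of T1, so the common attributes are a superkey of T1 — the join is lossless.

Yes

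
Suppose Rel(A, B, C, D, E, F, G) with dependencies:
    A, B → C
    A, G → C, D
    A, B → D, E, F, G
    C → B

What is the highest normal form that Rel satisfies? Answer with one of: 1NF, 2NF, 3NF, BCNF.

Candidate keys: {A, B}, {A, C}, {A, G}. Prime attributes: {A, B, C, G}.
C → B: {C}⁺ = {B, C}, which is not all of the attributes, so the left side is not a superkey — BCNF is violated.
But every attribute on its right side ({B}) is prime, and the same holds for every other non-superkey FD, so 3NF still holds.

3NF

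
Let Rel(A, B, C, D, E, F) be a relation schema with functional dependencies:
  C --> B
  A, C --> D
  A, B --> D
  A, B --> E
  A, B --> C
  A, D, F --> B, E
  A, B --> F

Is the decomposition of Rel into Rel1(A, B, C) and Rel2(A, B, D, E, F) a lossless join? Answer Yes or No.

Yes

Rel1 ∩ Rel2 = {A, B}; its closure under F is {A, B, C, D, E, F}.
Rel1 is contained in that closure, so Rel1 ∩ Rel2 --> Rel1 holds and the join is lossless.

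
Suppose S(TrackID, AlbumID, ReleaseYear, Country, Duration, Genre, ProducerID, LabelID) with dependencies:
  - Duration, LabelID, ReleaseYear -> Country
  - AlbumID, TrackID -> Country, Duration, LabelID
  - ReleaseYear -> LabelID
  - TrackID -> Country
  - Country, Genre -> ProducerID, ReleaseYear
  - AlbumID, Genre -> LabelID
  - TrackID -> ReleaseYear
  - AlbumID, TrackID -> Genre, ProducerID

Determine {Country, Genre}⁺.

Start with {Country, Genre}.
Country, Genre -> ProducerID, ReleaseYear applies; add {ProducerID, ReleaseYear} → now {Country, Genre, ProducerID, ReleaseYear}.
ReleaseYear -> LabelID applies; add {LabelID} → now {Country, Genre, LabelID, ProducerID, ReleaseYear}.
No further FD applies.

{Country, Genre, LabelID, ProducerID, ReleaseYear}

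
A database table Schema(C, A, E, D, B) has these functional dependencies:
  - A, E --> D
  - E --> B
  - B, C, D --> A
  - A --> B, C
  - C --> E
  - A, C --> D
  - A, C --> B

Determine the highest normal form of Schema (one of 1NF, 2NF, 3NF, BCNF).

Candidate keys: {A}, {C, D}. Prime attributes: {A, C, D}.
For E --> B we have {E}⁺ = {B, E}; {E} is not a superkey, so BCNF fails.
E --> B determines the non-prime attribute {B} from a non-superkey — 3NF is violated.
The proper key subset {C} of {C, D} determines non-prime {B, E}, so the relation is not even in 2NF.

1NF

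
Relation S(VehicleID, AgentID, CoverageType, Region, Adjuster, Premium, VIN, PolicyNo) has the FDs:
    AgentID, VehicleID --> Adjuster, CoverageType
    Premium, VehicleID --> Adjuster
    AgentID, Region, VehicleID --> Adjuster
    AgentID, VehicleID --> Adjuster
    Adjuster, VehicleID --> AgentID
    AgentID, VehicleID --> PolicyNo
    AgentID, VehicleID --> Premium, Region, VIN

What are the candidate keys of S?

{VehicleID} never appears on the right of any FD, so every key must include it.
{Adjuster, VehicleID}⁺ = {Adjuster, AgentID, CoverageType, PolicyNo, Premium, Region, VIN, VehicleID}, which is every attribute, so {Adjuster, VehicleID} is a candidate key.
{AgentID, VehicleID}⁺ = {Adjuster, AgentID, CoverageType, PolicyNo, Premium, Region, VIN, VehicleID}, which is every attribute, so {AgentID, VehicleID} is a candidate key.
{Premium, VehicleID}⁺ = {Adjuster, AgentID, CoverageType, PolicyNo, Premium, Region, VIN, VehicleID}, which is every attribute, so {Premium, VehicleID} is a candidate key.
No proper subset of any of these is a key, and no other minimal superkey exists.

{Adjuster, VehicleID}, {AgentID, VehicleID}, {Premium, VehicleID}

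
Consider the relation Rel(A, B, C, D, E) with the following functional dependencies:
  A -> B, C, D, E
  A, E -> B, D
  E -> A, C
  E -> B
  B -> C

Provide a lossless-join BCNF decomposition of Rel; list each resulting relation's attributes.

{A, B, D, E}; {B, C}

Candidate keys of the original relation: {A}, {E}.
Within {A, B, C, D, E}: {B}⁺ ∩ {A, B, C, D, E} = {B, C}, not the whole set, so B -> C violates BCNF; decompose into {B, C} and {A, B, D, E}.
{B, C} is in BCNF.
{A, B, D, E} is in BCNF.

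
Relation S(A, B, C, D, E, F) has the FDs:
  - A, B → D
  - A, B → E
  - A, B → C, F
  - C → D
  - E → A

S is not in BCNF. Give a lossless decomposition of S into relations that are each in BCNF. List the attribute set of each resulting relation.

Candidate keys of the original relation: {A, B}, {B, E}.
Within {A, B, C, D, E, F}: {C}⁺ ∩ {A, B, C, D, E, F} = {C, D}, not the whole set, so C → D violates BCNF; decompose into {C, D} and {A, B, C, E, F}.
{C, D}: every determinant is a superkey — BCNF.
Within {A, B, C, E, F}: {E}⁺ ∩ {A, B, C, E, F} = {A, E}, not the whole set, so E → A violates BCNF; decompose into {A, E} and {B, C, E, F}.
{A, E}: every determinant is a superkey — BCNF.
{B, C, E, F}: every determinant is a superkey — BCNF.

{A, E}; {B, C, E, F}; {C, D}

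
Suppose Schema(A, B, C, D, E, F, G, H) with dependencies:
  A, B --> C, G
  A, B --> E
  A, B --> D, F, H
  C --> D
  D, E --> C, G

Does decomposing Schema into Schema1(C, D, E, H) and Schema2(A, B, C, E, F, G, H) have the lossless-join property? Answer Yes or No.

Yes

Schema1 ∩ Schema2 = {C, E, H}; its closure under F is {C, D, E, G, H}.
Schema1 is contained in that closure, so Schema1 ∩ Schema2 --> Schema1 holds and the join is lossless.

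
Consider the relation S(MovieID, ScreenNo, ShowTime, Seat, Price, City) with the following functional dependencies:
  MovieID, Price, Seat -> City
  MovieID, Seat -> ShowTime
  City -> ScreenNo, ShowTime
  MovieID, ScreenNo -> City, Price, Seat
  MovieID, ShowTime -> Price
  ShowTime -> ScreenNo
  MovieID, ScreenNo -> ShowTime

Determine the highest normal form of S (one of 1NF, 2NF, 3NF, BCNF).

3NF

Candidate keys: {City, MovieID}, {MovieID, ScreenNo}, {MovieID, Seat}, {MovieID, ShowTime}. Prime attributes: {City, MovieID, ScreenNo, Seat, ShowTime}.
For City -> ScreenNo, ShowTime we have {City}⁺ = {City, ScreenNo, ShowTime}; {City} is not a superkey, so BCNF fails.
Since {ScreenNo, ShowTime} ⊆ prime attributes and every other non-superkey FD also has a prime right side, the schema is in 3NF.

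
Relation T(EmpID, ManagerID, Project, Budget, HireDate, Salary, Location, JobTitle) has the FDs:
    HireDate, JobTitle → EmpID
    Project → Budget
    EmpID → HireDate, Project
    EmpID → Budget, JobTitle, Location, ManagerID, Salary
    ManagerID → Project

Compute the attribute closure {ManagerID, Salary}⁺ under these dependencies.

{Budget, ManagerID, Project, Salary}

Start with {ManagerID, Salary}.
ManagerID → Project applies; add {Project} → now {ManagerID, Project, Salary}.
Project → Budget applies; add {Budget} → now {Budget, ManagerID, Project, Salary}.
No further FD applies.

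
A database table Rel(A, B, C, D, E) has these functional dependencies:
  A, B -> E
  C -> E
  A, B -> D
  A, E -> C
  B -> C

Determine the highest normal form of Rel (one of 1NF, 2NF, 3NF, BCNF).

Candidate key: {A, B}. Prime attributes: {A, B}.
C -> E: {C}⁺ = {C, E}, which is not all of the attributes, so the left side is not a superkey — BCNF is violated.
C -> E has non-prime {E} on the right and a non-superkey on the left, so 3NF fails.
Since {B} ⊂ {A, B} and {B}⁺ ⊇ {C, E} with {C, E} non-prime, there is a partial dependency; 2NF fails.

1NF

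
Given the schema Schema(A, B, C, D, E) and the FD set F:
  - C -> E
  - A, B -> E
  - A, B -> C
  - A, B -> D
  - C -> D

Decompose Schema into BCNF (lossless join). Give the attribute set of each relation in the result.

{A, B, C}; {C, D, E}

Candidate key of the original relation: {A, B}.
{A, B, C, D, E}: {C} determines {C, D, E} here but is not a superkey — split on C -> D, E, giving {C, D, E} and {A, B, C}.
{C, D, E}: every determinant is a superkey — BCNF.
{A, B, C}: every determinant is a superkey — BCNF.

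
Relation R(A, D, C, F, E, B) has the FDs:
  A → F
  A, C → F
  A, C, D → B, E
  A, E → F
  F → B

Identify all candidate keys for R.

No FD produces {A, C, D}, so they must be in every candidate key.
Closure of {A, C, D} is {A, B, C, D, E, F}, the whole schema; {A, C, D} is a candidate key.
Every other attribute set either contains this one or has a smaller closure.

{A, C, D}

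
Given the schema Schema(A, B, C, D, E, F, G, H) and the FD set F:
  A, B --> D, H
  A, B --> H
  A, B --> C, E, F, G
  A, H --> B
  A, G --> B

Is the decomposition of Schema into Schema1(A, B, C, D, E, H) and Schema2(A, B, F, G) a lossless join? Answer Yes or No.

Yes

Schema1 ∩ Schema2 = {A, B}; its closure under F is {A, B, C, D, E, F, G, H}.
Schema1 is contained in that closure, so Schema1 ∩ Schema2 --> Schema1 holds and the join is lossless.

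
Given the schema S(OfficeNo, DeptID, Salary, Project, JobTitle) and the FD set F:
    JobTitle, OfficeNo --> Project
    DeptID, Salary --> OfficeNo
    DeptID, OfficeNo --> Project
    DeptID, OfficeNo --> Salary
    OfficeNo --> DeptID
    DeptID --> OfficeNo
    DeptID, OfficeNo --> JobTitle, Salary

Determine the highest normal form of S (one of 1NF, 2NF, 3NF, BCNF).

BCNF

Candidate keys: {DeptID}, {OfficeNo}. Prime attributes: {DeptID, OfficeNo}.
The left-hand side of every FD is a superkey, so BCNF is satisfied.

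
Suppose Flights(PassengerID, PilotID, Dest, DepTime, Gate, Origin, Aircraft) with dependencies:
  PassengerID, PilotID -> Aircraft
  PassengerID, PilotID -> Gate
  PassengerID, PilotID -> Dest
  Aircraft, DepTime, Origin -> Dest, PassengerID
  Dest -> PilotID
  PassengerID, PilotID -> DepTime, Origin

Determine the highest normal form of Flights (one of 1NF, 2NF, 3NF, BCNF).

Candidate keys: {Aircraft, DepTime, Origin}, {Dest, PassengerID}, {PassengerID, PilotID}. Prime attributes: {Aircraft, DepTime, Dest, Origin, PassengerID, PilotID}.
Dest -> PilotID breaks BCNF: {Dest}⁺ = {Dest, PilotID}, so {Dest} is not a superkey.
But every attribute on its right side ({PilotID}) is prime, and the same holds for every other non-superkey FD, so 3NF still holds.

3NF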